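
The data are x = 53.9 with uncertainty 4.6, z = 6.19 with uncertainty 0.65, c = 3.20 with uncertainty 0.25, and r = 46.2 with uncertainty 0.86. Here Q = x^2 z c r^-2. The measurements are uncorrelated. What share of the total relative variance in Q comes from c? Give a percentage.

(δQ/Q)² = (2·δx/x)² + (1·δz/z)² + (1·δc/c)² + (-2·δr/r)²
  x term: (2×0.0853)² = 0.0291
  z term: (1×0.105)² = 0.0110
  c term: (1×0.0781)² = 0.00610
  r term: (-2×0.0186)² = 0.00139
Total = 0.0477. Share from c = 0.00610/0.0477 = 0.128.

12.8%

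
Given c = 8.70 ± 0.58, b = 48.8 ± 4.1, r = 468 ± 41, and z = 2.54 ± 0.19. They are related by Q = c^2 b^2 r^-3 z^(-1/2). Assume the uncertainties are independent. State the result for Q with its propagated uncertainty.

0.00110 ± 0.000377

Products/powers → add relative errors in quadrature, weighted by exponent:
  (2·δc/c)² = (2×0.0667)² = 0.0178;  (2·δb/b)² = (2×0.0840)² = 0.0282;  (-3·δr/r)² = (-3×0.0876)² = 0.0691;  (−½·δz/z)² = (-0.5×0.0748)² = 0.00140
δQ/Q = √(0.116) = 0.341
Q = 0.00110, so δQ = 0.341 × 0.00110 = 0.000377.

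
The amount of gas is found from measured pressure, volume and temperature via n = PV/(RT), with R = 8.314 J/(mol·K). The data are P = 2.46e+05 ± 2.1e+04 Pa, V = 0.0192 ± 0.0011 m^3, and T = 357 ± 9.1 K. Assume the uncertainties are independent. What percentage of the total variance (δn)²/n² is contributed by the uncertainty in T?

(δn/n)² = (1·δP/P)² + (1·δV/V)² + (-1·δT/T)²
  P term: (1×0.0854)² = 0.00729
  V term: (1×0.0573)² = 0.00328
  T term: (-1×0.0255)² = 0.000650
Total = 0.0112. Share from T = 0.000650/0.0112 = 0.0579.

5.79%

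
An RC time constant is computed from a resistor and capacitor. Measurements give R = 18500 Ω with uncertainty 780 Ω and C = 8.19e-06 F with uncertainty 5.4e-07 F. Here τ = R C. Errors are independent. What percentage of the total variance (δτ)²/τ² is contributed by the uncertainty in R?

(δτ/τ)² = (1·δR/R)² + (1·δC/C)²
  R term: (1×0.0422)² = 0.00178
  C term: (1×0.0659)² = 0.00435
Total = 0.00612. Share from R = 0.00178/0.00612 = 0.290.

29.0%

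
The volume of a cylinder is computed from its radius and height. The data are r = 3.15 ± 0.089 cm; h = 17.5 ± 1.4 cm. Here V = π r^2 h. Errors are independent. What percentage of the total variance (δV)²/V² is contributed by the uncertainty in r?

33.3%

(δV/V)² = (2·δr/r)² + (1·δh/h)²
  r term: (2×0.0283)² = 0.00319
  h term: (1×0.0800)² = 0.00640
Total = 0.00959. Share from r = 0.00319/0.00959 = 0.333.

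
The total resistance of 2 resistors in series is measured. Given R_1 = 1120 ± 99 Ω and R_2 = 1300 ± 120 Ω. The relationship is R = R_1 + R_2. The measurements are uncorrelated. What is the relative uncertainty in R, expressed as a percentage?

Absolute uncertainties add in quadrature for a linear combination:
  (δR_1)² = 9800;  (δR_2)² = 14400
δR = √(24200) = 156 Ω
R = 2420 Ω, so δR/R = 156/2420 = 0.0643.

6.43%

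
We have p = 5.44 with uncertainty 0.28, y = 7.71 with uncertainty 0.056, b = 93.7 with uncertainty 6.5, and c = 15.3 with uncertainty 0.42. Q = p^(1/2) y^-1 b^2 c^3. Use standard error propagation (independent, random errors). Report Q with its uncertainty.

Q is a product of powers, so relative uncertainties combine in quadrature:
  (½·δp/p)² = (0.5×0.0515)² = 0.000662;  (-1·δy/y)² = (-1×0.00726)² = 5.28e-05;  (2·δb/b)² = (2×0.0694)² = 0.0192;  (3·δc/c)² = (3×0.0275)² = 0.00678
δQ/Q = √(0.0267) = 0.164
Q = 9.51e+06, so δQ = 0.164 × 9.51e+06 = 1.56e+06.

(9.51 ± 1.56) × 10^6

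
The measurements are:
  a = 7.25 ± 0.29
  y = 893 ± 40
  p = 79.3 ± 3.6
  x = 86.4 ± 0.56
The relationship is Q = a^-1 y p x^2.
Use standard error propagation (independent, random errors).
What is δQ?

5.57e+06

Relative error in a monomial: (δQ/Q)² = Σ (nᵢ · δxᵢ/xᵢ)².
  (-1·δa/a)² = (-1×0.0400)² = 0.00160;  (1·δy/y)² = (1×0.0448)² = 0.00201;  (1·δp/p)² = (1×0.0454)² = 0.00206;  (2·δx/x)² = (2×0.00648)² = 0.000168
δQ/Q = √(0.00584) = 0.0764
Q = 7.29e+07, so δQ = 0.0764 × 7.29e+07 = 5.57e+06.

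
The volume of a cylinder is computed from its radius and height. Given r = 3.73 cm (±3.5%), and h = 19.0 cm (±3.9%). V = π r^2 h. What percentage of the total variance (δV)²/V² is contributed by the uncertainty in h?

(δV/V)² = (2·δr/r)² + (1·δh/h)²
  r term: (2×0.0350)² = 0.00490
  h term: (1×0.0390)² = 0.00152
Total = 0.00642. Share from h = 0.00152/0.00642 = 0.237.

23.7%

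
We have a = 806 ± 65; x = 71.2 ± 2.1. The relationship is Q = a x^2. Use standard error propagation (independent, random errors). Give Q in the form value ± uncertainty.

Relative error in a monomial: (δQ/Q)² = Σ (nᵢ · δxᵢ/xᵢ)².
  (1·δa/a)² = (1×0.0806)² = 0.00650;  (2·δx/x)² = (2×0.0295)² = 0.00348
δQ/Q = √(0.00998) = 0.0999
Q = 4.09e+06, so δQ = 0.0999 × 4.09e+06 = 4.08e+05.

(4.09 ± 0.408) × 10^6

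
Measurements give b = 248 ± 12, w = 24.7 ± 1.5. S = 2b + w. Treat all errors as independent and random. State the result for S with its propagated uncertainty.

521 ± 24.0

Sums and differences: (δS)² = Σ (cᵢ δxᵢ)².
  (2·δb)² = 576;  (δw)² = 2.25
δS = √(578) = 24.0
S = 521.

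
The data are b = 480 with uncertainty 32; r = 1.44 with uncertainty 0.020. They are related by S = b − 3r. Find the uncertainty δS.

Absolute uncertainties add in quadrature for a linear combination:
  (δb)² = 1020;  (3·δr)² = 0.00360
δS = √(1020) = 32.0

32.0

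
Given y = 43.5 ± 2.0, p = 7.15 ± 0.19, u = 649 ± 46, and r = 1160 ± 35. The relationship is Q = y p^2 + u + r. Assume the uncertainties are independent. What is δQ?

Let w = y·p^2 = 2220. δw/w = √((1·δy/y)² + (2·δp/p)²) = √(0.00211 + 0.00282) = 0.0703, so δw = 156.
Q = w + u + r: δQ = √(δw² + δu² + δr²) = √(24400 + 2120 + 1220) = 167

167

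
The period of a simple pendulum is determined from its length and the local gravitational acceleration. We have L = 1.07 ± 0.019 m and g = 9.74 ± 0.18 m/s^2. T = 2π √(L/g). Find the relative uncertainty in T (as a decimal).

Each factor contributes (exponent × relative error)² to (δT/T)²:
  (½·δL/L)² = (0.5×0.0178)² = 7.88e-05;  (−½·δg/g)² = (-0.5×0.0185)² = 8.54e-05
δT/T = √(0.000164) = 0.0128

0.0128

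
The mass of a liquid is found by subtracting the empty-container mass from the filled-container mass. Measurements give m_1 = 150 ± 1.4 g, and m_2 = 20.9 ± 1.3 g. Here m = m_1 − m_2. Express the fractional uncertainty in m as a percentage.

1.48%

For a sum/difference, combine absolute errors in quadrature:
  (δm_1)² = 1.96;  (δm_2)² = 1.69
δm = √(3.65) = 1.91 g
m = 129 g, so δm/m = 1.91/129 = 0.0148.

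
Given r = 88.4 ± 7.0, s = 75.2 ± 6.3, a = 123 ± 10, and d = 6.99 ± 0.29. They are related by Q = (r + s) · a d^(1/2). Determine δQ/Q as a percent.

10.2%

Let u = r + s = 164. δu = √(δr² + δs²) = √(49.0 + 39.7) = 9.42, so δu/u = 0.0576.
Q is then a monomial in u, a, d:
δQ/Q = √((δu/u)² + (1·δa/a)² + (½·δd/d)²) = √(0.00331 + 0.00661 + 0.000430) = 0.102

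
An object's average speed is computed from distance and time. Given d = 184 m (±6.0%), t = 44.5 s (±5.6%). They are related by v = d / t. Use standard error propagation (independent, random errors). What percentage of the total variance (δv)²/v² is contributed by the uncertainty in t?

(δv/v)² = (1·δd/d)² + (-1·δt/t)²
  d term: (1×0.0600)² = 0.00360
  t term: (-1×0.0560)² = 0.00314
Total = 0.00674. Share from t = 0.00314/0.00674 = 0.466.

46.6%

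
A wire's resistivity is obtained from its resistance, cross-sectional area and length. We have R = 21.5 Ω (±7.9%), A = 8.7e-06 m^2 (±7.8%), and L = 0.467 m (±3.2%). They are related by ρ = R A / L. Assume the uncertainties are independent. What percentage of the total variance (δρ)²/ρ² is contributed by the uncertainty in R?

(δρ/ρ)² = (1·δR/R)² + (1·δA/A)² + (-1·δL/L)²
  R term: (1×0.0790)² = 0.00624
  A term: (1×0.0780)² = 0.00608
  L term: (-1×0.0320)² = 0.00102
Total = 0.0133. Share from R = 0.00624/0.0133 = 0.468.

46.8%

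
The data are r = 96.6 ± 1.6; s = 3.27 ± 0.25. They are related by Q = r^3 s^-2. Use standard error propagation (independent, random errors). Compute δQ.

Products/powers → add relative errors in quadrature, weighted by exponent:
  (3·δr/r)² = (3×0.0166)² = 0.00247;  (-2·δs/s)² = (-2×0.0765)² = 0.0234
δQ/Q = √(0.0258) = 0.161
Q = 84300, so δQ = 0.161 × 84300 = 13600.

13600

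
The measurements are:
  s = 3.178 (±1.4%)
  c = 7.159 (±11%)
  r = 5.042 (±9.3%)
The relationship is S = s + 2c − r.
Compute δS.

1.64

S is a linear combination, so absolute uncertainties add in quadrature:
  (δs)² = 0.00198;  (2·δc)² = 2.48;  (δr)² = 0.220
δS = √(2.70) = 1.64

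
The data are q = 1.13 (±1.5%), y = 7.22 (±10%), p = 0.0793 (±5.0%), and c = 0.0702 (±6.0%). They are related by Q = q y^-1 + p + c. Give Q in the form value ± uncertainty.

Let w = q·y^-1 = 0.157. δw/w = √((1·δq/q)² + (-1·δy/y)²) = √(0.000225 + 0.0100) = 0.101, so δw = 0.0158.
Q = w + p + c: δQ = √(δw² + δp² + δc²) = √(0.000250 + 1.57e-05 + 1.77e-05) = 0.0169
Q = 0.306.

0.306 ± 0.0169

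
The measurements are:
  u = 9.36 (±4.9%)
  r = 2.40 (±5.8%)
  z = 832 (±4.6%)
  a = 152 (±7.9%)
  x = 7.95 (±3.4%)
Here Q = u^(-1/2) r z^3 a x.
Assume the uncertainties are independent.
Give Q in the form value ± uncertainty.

Each factor contributes (exponent × relative error)² to (δQ/Q)²:
  (−½·δu/u)² = (-0.5×0.0490)² = 0.000600;  (1·δr/r)² = (1×0.0580)² = 0.00336;  (3·δz/z)² = (3×0.0460)² = 0.0190;  (1·δa/a)² = (1×0.0790)² = 0.00624;  (1·δx/x)² = (1×0.0340)² = 0.00116
δQ/Q = √(0.0304) = 0.174
Q = 5.46e+11, so δQ = 0.174 × 5.46e+11 = 9.52e+10.

(5.46 ± 0.952) × 10^11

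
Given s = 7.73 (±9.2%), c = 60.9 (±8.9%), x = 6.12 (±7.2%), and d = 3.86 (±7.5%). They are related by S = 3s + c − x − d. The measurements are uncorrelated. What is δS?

For a sum/difference, combine absolute errors in quadrature:
  (3·δs)² = 4.55;  (δc)² = 29.4;  (δx)² = 0.194;  (δd)² = 0.0838
δS = √(34.2) = 5.85

5.85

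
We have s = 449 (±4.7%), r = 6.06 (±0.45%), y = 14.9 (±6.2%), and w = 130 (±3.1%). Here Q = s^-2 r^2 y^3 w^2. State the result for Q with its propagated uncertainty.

10200 ± 2220

For a monomial Q ∝ s^-2, r^2, y^3, w^2, fractional errors add in quadrature:
  (-2·δs/s)² = (-2×0.0470)² = 0.00884;  (2·δr/r)² = (2×0.00450)² = 8.1e-05;  (3·δy/y)² = (3×0.0620)² = 0.0346;  (2·δw/w)² = (2×0.0310)² = 0.00384
δQ/Q = √(0.0474) = 0.218
Q = 10200, so δQ = 0.218 × 10200 = 2220.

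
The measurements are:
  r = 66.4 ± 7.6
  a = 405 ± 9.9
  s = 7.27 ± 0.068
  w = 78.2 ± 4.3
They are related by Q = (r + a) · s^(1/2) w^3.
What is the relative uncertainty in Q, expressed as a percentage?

Let u = r + a = 471. δu = √(δr² + δa²) = √(57.8 + 98.0) = 12.5, so δu/u = 0.0265.
Q is then a monomial in u, s, w:
δQ/Q = √((δu/u)² + (½·δs/s)² + (3·δw/w)²) = √(0.000701 + 2.19e-05 + 0.0272) = 0.167

16.7%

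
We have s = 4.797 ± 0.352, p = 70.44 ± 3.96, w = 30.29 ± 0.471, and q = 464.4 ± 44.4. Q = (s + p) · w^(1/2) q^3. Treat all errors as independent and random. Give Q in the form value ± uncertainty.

(4.147 ± 1.21) × 10^10

Let u = s + p = 75.24. δu = √(δs² + δp²) = √(0.124 + 15.7) = 3.98, so δu/u = 0.0528.
Q is then a monomial in u, w, q:
δQ/Q = √((δu/u)² + (½·δw/w)² + (3·δq/q)²) = √(0.00279 + 6.04e-05 + 0.0823) = 0.292
Q = 4.147e+10, so δQ = 0.292 × 4.147e+10 = 1.21e+10.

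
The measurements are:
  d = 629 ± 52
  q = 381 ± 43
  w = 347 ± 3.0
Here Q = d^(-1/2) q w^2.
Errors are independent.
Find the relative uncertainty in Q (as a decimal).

Q is a product of powers, so relative uncertainties combine in quadrature:
  (−½·δd/d)² = (-0.5×0.0827)² = 0.00171;  (1·δq/q)² = (1×0.113)² = 0.0127;  (2·δw/w)² = (2×0.00865)² = 0.000299
δQ/Q = √(0.0147) = 0.121

0.121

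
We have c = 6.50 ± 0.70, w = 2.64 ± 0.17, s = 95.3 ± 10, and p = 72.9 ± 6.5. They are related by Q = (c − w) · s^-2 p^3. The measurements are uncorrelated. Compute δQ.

Let u = c − w = 3.86. δu = √(δc² + δw²) = √(0.490 + 0.0289) = 0.720, so δu/u = 0.187.
Q is then a monomial in u, s, p:
δQ/Q = √((δu/u)² + (-2·δs/s)² + (3·δp/p)²) = √(0.0348 + 0.0440 + 0.0716) = 0.388
Q = 165, so δQ = 0.388 × 165 = 63.9.

63.9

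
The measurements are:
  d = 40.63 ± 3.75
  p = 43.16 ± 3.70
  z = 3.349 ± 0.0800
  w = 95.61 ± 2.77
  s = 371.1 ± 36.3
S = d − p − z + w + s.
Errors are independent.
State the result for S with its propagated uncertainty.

Absolute uncertainties add in quadrature for a linear combination:
  (δd)² = 14.1;  (δp)² = 13.7;  (δz)² = 0.00640;  (δw)² = 7.67;  (δs)² = 1320
δS = √(1350) = 36.8
S = 460.8.

460.8 ± 36.8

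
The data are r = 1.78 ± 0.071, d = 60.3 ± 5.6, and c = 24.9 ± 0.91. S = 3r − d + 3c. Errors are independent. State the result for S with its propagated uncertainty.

Absolute uncertainties add in quadrature for a linear combination:
  (3·δr)² = 0.0454;  (δd)² = 31.4;  (3·δc)² = 7.45
δS = √(38.9) = 6.23
S = 19.7.

19.7 ± 6.23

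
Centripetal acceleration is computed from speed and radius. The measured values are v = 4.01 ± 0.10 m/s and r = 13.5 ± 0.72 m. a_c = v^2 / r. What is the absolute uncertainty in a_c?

0.0870 m/s^2

Relative error in a monomial: (δa_c/a_c)² = Σ (nᵢ · δxᵢ/xᵢ)².
  (2·δv/v)² = (2×0.0249)² = 0.00249;  (-1·δr/r)² = (-1×0.0533)² = 0.00284
δa_c/a_c = √(0.00533) = 0.0730
a_c = 1.19 m/s^2, so δa_c = 0.0730 × 1.19 = 0.0870 m/s^2.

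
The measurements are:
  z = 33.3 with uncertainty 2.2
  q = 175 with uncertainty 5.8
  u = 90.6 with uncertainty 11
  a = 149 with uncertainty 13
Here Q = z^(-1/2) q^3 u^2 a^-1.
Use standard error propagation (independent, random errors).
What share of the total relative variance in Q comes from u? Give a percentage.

(δQ/Q)² = (−½·δz/z)² + (3·δq/q)² + (2·δu/u)² + (-1·δa/a)²
  z term: (-0.5×0.0661)² = 0.00109
  q term: (3×0.0331)² = 0.00989
  u term: (2×0.121)² = 0.0590
  a term: (-1×0.0872)² = 0.00761
Total = 0.0776. Share from u = 0.0590/0.0776 = 0.760.

76.0%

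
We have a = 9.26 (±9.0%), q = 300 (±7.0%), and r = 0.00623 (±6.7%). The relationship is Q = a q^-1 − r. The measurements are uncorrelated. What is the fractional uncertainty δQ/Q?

0.144

Let p = a·q^-1 = 0.0309. δp/p = √((1·δa/a)² + (-1·δq/q)²) = √(0.00810 + 0.00490) = 0.114, so δp = 0.00352.
Q = p − r: δQ = √(δp² + δr²) = √(1.24e-05 + 1.74e-07) = 0.00354
Q = 0.0246, so δQ/Q = 0.00354/0.0246 = 0.144.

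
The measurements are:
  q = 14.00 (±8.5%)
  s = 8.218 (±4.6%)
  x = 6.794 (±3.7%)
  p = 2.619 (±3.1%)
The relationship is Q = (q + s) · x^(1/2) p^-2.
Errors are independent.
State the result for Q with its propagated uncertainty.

Let u = q + s = 22.22. δu = √(δq² + δs²) = √(1.42 + 0.143) = 1.25, so δu/u = 0.0562.
Q is then a monomial in u, x, p:
δQ/Q = √((δu/u)² + (½·δx/x)² + (-2·δp/p)²) = √(0.00316 + 0.000342 + 0.00384) = 0.0857
Q = 8.443, so δQ = 0.0857 × 8.443 = 0.724.

8.443 ± 0.724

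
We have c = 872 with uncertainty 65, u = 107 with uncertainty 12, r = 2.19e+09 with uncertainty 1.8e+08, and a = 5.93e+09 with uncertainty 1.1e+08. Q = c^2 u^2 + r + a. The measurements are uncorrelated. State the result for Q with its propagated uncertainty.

Let p = c^2·u^2 = 8.71e+09. δp/p = √((2·δc/c)² + (2·δu/u)²) = √(0.0222 + 0.0503) = 0.269, so δp = 2.34e+09.
Q = p + r + a: δQ = √(δp² + δr² + δa²) = √(5.5e+18 + 3.24e+16 + 1.21e+16) = 2.35e+09
Q = 1.68e+10.

(1.68 ± 0.235) × 10^10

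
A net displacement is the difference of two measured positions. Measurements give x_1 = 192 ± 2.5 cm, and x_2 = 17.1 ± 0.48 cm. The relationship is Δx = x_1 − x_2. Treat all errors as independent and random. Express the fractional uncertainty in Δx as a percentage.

Δx is a linear combination, so absolute uncertainties add in quadrature:
  (δx_1)² = 6.25;  (δx_2)² = 0.230
δΔx = √(6.48) = 2.55 cm
Δx = 175 cm, so δΔx/Δx = 2.55/175 = 0.0146.

1.46%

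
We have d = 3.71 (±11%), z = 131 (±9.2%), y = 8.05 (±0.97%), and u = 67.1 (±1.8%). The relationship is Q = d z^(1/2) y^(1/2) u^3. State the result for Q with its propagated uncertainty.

(3.64 ± 0.477) × 10^7

Each factor contributes (exponent × relative error)² to (δQ/Q)²:
  (1·δd/d)² = (1×0.110)² = 0.0121;  (½·δz/z)² = (0.5×0.0920)² = 0.00212;  (½·δy/y)² = (0.5×0.00970)² = 2.35e-05;  (3·δu/u)² = (3×0.0180)² = 0.00292
δQ/Q = √(0.0172) = 0.131
Q = 3.64e+07, so δQ = 0.131 × 3.64e+07 = 4.77e+06.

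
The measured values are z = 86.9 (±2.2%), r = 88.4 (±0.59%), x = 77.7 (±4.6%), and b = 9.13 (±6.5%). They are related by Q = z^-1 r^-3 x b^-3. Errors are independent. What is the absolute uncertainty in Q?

Each factor contributes (exponent × relative error)² to (δQ/Q)²:
  (-1·δz/z)² = (-1×0.0220)² = 0.000484;  (-3·δr/r)² = (-3×0.00590)² = 0.000313;  (1·δx/x)² = (1×0.0460)² = 0.00212;  (-3·δb/b)² = (-3×0.0650)² = 0.0380
δQ/Q = √(0.0409) = 0.202
Q = 1.7e-09, so δQ = 0.202 × 1.7e-09 = 3.44e-10.

3.44e-10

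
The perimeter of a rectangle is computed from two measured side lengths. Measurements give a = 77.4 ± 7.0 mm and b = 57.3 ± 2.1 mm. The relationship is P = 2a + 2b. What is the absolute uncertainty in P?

14.6 mm

For a sum/difference, combine absolute errors in quadrature:
  (2·δa)² = 196;  (2·δb)² = 17.6
δP = √(214) = 14.6 mm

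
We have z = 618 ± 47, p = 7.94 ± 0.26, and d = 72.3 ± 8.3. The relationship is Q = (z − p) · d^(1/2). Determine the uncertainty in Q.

Let u = z − p = 610. δu = √(δz² + δp²) = √(2210 + 0.0676) = 47.0, so δu/u = 0.0770.
Q is then a monomial in u, d:
δQ/Q = √((δu/u)² + (½·δd/d)²) = √(0.00594 + 0.00329) = 0.0961
Q = 5190, so δQ = 0.0961 × 5190 = 498.

498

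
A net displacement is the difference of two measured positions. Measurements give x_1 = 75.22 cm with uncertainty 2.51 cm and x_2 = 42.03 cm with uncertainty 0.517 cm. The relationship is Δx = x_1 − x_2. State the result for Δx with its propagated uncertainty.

For a sum/difference, combine absolute errors in quadrature:
  (δx_1)² = 6.30;  (δx_2)² = 0.267
δΔx = √(6.57) = 2.56 cm
Δx = 33.19 cm.

33.19 ± 2.56 cm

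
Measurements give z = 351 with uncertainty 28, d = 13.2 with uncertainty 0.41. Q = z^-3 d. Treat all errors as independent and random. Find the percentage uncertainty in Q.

Products/powers → add relative errors in quadrature, weighted by exponent:
  (-3·δz/z)² = (-3×0.0798)² = 0.0573;  (1·δd/d)² = (1×0.0311)² = 0.000965
δQ/Q = √(0.0582) = 0.241

24.1%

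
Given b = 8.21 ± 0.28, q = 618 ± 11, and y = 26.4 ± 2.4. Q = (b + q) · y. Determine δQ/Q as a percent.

Let u = b + q = 626. δu = √(δb² + δq²) = √(0.0784 + 121) = 11.0, so δu/u = 0.0176.
Q is then a monomial in u, y:
δQ/Q = √((δu/u)² + (1·δy/y)²) = √(0.000309 + 0.00826) = 0.0926

9.26%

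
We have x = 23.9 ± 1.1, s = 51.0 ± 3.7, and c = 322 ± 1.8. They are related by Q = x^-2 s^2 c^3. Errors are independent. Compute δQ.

2.62e+07

Since Q is a product/quotient, work with relative uncertainties:
  (-2·δx/x)² = (-2×0.0460)² = 0.00847;  (2·δs/s)² = (2×0.0725)² = 0.0211;  (3·δc/c)² = (3×0.00559)² = 0.000281
δQ/Q = √(0.0298) = 0.173
Q = 1.52e+08, so δQ = 0.173 × 1.52e+08 = 2.62e+07.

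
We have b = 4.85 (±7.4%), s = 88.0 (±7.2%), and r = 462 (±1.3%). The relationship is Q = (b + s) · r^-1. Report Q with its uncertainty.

Let u = b + s = 92.8. δu = √(δb² + δs²) = √(0.129 + 40.1) = 6.35, so δu/u = 0.0683.
Q is then a monomial in u, r:
δQ/Q = √((δu/u)² + (-1·δr/r)²) = √(0.00467 + 0.000169) = 0.0696
Q = 0.201, so δQ = 0.0696 × 0.201 = 0.0140.

0.201 ± 0.0140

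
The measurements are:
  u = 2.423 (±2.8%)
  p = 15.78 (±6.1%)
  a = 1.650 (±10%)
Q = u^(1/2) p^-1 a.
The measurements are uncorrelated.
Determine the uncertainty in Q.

0.0192

Q is a product of powers, so relative uncertainties combine in quadrature:
  (½·δu/u)² = (0.5×0.0280)² = 0.000196;  (-1·δp/p)² = (-1×0.0610)² = 0.00372;  (1·δa/a)² = (1×0.100)² = 0.0100
δQ/Q = √(0.0139) = 0.118
Q = 0.1628, so δQ = 0.118 × 0.1628 = 0.0192.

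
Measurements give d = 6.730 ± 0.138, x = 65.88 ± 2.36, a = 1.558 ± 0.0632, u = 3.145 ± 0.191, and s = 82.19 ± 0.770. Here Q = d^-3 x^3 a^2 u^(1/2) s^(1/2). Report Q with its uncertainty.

Products/powers → add relative errors in quadrature, weighted by exponent:
  (-3·δd/d)² = (-3×0.0205)² = 0.00378;  (3·δx/x)² = (3×0.0358)² = 0.0115;  (2·δa/a)² = (2×0.0406)² = 0.00658;  (½·δu/u)² = (0.5×0.0607)² = 0.000922;  (½·δs/s)² = (0.5×0.00937)² = 2.19e-05
δQ/Q = √(0.0229) = 0.151
Q = 36610, so δQ = 0.151 × 36610 = 5530.

36610 ± 5530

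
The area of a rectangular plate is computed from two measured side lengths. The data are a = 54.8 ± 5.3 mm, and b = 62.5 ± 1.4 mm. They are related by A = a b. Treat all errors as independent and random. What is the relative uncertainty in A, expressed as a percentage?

Since A is a product/quotient, work with relative uncertainties:
  (1·δa/a)² = (1×0.0967)² = 0.00935;  (1·δb/b)² = (1×0.0224)² = 0.000502
δA/A = √(0.00986) = 0.0993

9.93%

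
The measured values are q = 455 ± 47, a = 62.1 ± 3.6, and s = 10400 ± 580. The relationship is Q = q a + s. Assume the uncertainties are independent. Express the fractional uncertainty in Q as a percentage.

8.79%

Let p = q·a = 28300. δp/p = √((1·δq/q)² + (1·δa/a)²) = √(0.0107 + 0.00336) = 0.118, so δp = 3350.
Q = p + s: δQ = √(δp² + δs²) = √(1.12e+07 + 3.36e+05) = 3400
Q = 38700, so δQ/Q = 3400/38700 = 0.0879.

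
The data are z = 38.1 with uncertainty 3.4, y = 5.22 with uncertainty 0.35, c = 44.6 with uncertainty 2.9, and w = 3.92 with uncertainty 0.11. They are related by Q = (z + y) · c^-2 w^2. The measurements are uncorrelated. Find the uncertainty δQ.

Let u = z + y = 43.3. δu = √(δz² + δy²) = √(11.6 + 0.122) = 3.42, so δu/u = 0.0789.
Q is then a monomial in u, c, w:
δQ/Q = √((δu/u)² + (-2·δc/c)² + (2·δw/w)²) = √(0.00623 + 0.0169 + 0.00315) = 0.162
Q = 0.335, so δQ = 0.162 × 0.335 = 0.0543.

0.0543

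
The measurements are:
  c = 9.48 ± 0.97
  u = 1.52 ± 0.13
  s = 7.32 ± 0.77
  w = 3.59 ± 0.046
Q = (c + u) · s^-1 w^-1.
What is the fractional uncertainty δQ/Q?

Let h = c + u = 11.0. δh = √(δc² + δu²) = √(0.941 + 0.0169) = 0.979, so δh/h = 0.0890.
Q is then a monomial in h, s, w:
δQ/Q = √((δh/h)² + (-1·δs/s)² + (-1·δw/w)²) = √(0.00792 + 0.0111 + 0.000164) = 0.138

0.138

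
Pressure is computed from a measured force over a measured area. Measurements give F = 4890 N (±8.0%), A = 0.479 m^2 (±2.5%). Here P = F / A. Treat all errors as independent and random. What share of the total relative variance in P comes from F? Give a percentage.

(δP/P)² = (1·δF/F)² + (-1·δA/A)²
  F term: (1×0.0800)² = 0.00640
  A term: (-1×0.0250)² = 0.000625
Total = 0.00702. Share from F = 0.00640/0.00702 = 0.911.

91.1%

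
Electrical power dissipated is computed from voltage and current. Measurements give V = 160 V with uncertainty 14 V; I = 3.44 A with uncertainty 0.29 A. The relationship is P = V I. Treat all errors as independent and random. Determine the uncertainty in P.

Relative error in a monomial: (δP/P)² = Σ (nᵢ · δxᵢ/xᵢ)².
  (1·δV/V)² = (1×0.0875)² = 0.00766;  (1·δI/I)² = (1×0.0843)² = 0.00711
δP/P = √(0.0148) = 0.122
P = 550 W, so δP = 0.122 × 550 = 66.9 W.

66.9 W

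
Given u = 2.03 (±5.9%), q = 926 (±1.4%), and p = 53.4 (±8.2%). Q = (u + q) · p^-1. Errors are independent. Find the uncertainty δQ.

Let w = u + q = 928. δw = √(δu² + δq²) = √(0.0143 + 168) = 13.0, so δw/w = 0.0140.
Q is then a monomial in w, p:
δQ/Q = √((δw/w)² + (-1·δp/p)²) = √(0.000195 + 0.00672) = 0.0832
Q = 17.4, so δQ = 0.0832 × 17.4 = 1.45.

1.45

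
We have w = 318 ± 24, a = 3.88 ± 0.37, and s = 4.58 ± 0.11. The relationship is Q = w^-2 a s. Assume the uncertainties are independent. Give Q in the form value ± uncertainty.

Each factor contributes (exponent × relative error)² to (δQ/Q)²:
  (-2·δw/w)² = (-2×0.0755)² = 0.0228;  (1·δa/a)² = (1×0.0954)² = 0.00909;  (1·δs/s)² = (1×0.0240)² = 0.000577
δQ/Q = √(0.0325) = 0.180
Q = 0.000176, so δQ = 0.180 × 0.000176 = 3.17e-05.

(1.76 ± 0.317) × 10^-4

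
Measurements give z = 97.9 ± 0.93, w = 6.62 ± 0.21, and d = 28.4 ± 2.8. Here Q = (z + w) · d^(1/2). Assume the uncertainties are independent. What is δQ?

27.9

Let u = z + w = 105. δu = √(δz² + δw²) = √(0.865 + 0.0441) = 0.953, so δu/u = 0.00912.
Q is then a monomial in u, d:
δQ/Q = √((δu/u)² + (½·δd/d)²) = √(8.32e-05 + 0.00243) = 0.0501
Q = 557, so δQ = 0.0501 × 557 = 27.9.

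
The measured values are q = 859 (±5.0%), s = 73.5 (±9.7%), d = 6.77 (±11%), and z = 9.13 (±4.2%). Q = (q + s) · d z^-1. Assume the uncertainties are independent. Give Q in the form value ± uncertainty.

691 ± 87.6

Let u = q + s = 932. δu = √(δq² + δs²) = √(1840 + 50.8) = 43.5, so δu/u = 0.0467.
Q is then a monomial in u, d, z:
δQ/Q = √((δu/u)² + (1·δd/d)² + (-1·δz/z)²) = √(0.00218 + 0.0121 + 0.00176) = 0.127
Q = 691, so δQ = 0.127 × 691 = 87.6.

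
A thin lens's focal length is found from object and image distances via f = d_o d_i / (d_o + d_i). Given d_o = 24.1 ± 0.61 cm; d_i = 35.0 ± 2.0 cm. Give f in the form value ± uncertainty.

∂f/∂d_o = (d_i/(d_o+d_i))² = 0.351;  ∂f/∂d_i = (d_o/(d_o+d_i))² = 0.166
δf = √((∂f/∂d_o · δd_o)² + (∂f/∂d_i · δd_i)²) = √(0.0458 + 0.111) = 0.395 cm
f = 14.3 cm.

14.3 ± 0.395 cm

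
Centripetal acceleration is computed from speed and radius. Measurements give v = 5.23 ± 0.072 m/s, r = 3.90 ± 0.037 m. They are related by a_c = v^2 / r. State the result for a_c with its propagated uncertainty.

7.01 ± 0.204 m/s^2

Relative error in a monomial: (δa_c/a_c)² = Σ (nᵢ · δxᵢ/xᵢ)².
  (2·δv/v)² = (2×0.0138)² = 0.000758;  (-1·δr/r)² = (-1×0.00949)² = 9e-05
δa_c/a_c = √(0.000848) = 0.0291
a_c = 7.01 m/s^2, so δa_c = 0.0291 × 7.01 = 0.204 m/s^2.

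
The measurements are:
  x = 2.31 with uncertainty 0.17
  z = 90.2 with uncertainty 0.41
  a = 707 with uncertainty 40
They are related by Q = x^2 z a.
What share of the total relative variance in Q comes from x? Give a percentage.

(δQ/Q)² = (2·δx/x)² + (1·δz/z)² + (1·δa/a)²
  x term: (2×0.0736)² = 0.0217
  z term: (1×0.00455)² = 2.07e-05
  a term: (1×0.0566)² = 0.00320
Total = 0.0249. Share from x = 0.0217/0.0249 = 0.871.

87.1%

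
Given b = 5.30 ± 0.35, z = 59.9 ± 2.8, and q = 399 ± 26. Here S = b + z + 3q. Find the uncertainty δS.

Sums and differences: (δS)² = Σ (cᵢ δxᵢ)².
  (δb)² = 0.122;  (δz)² = 7.84;  (3·δq)² = 6080
δS = √(6090) = 78.1

78.1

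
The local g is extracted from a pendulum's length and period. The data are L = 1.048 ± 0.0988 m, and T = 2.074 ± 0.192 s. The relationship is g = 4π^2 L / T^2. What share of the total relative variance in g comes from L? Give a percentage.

20.6%

(δg/g)² = (1·δL/L)² + (-2·δT/T)²
  L term: (1×0.0943)² = 0.00889
  T term: (-2×0.0926)² = 0.0343
Total = 0.0432. Share from L = 0.00889/0.0432 = 0.206.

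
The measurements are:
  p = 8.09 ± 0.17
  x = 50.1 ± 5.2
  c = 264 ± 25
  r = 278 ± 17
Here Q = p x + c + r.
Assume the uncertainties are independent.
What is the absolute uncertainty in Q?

52.5

Let w = p·x = 405. δw/w = √((1·δp/p)² + (1·δx/x)²) = √(0.000442 + 0.0108) = 0.106, so δw = 42.9.
Q = w + c + r: δQ = √(δw² + δc² + δr²) = √(1840 + 625 + 289) = 52.5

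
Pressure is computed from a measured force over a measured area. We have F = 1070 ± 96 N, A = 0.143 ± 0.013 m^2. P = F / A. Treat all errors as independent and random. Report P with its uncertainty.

Since P is a product/quotient, work with relative uncertainties:
  (1·δF/F)² = (1×0.0897)² = 0.00805;  (-1·δA/A)² = (-1×0.0909)² = 0.00826
δP/P = √(0.0163) = 0.128
P = 7480 Pa, so δP = 0.128 × 7480 = 956 Pa.

7480 ± 956 Pa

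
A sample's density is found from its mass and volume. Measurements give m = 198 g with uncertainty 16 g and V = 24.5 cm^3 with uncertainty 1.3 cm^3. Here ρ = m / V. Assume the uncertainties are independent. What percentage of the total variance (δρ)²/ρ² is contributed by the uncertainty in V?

(δρ/ρ)² = (1·δm/m)² + (-1·δV/V)²
  m term: (1×0.0808)² = 0.00653
  V term: (-1×0.0531)² = 0.00282
Total = 0.00935. Share from V = 0.00282/0.00935 = 0.301.

30.1%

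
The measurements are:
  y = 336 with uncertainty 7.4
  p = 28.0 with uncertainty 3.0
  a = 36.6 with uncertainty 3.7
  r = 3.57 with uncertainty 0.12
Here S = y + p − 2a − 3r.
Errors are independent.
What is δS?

10.9

S is a linear combination, so absolute uncertainties add in quadrature:
  (δy)² = 54.8;  (δp)² = 9.00;  (2·δa)² = 54.8;  (3·δr)² = 0.130
δS = √(119) = 10.9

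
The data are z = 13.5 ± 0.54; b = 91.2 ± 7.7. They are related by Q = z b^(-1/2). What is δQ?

0.0822

Since Q is a product/quotient, work with relative uncertainties:
  (1·δz/z)² = (1×0.0400)² = 0.00160;  (−½·δb/b)² = (-0.5×0.0844)² = 0.00178
δQ/Q = √(0.00338) = 0.0582
Q = 1.41, so δQ = 0.0582 × 1.41 = 0.0822.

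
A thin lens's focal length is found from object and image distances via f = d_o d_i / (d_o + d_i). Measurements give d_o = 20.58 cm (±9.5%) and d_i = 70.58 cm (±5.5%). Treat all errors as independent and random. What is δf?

1.19 cm

∂f/∂d_o = (d_i/(d_o+d_i))² = 0.599;  ∂f/∂d_i = (d_o/(d_o+d_i))² = 0.0510
δf = √((∂f/∂d_o · δd_o)² + (∂f/∂d_i · δd_i)²) = √(1.37 + 0.0391) = 1.19 cm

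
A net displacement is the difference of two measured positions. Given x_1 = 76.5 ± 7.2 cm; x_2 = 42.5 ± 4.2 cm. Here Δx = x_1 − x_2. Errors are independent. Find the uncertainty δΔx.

Absolute uncertainties add in quadrature for a linear combination:
  (δx_1)² = 51.8;  (δx_2)² = 17.6
δΔx = √(69.5) = 8.34 cm

8.34 cm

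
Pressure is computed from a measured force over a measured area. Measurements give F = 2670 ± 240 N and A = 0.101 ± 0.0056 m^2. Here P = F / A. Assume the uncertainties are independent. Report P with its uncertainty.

26400 ± 2790 Pa

For a monomial P ∝ F, A^-1, fractional errors add in quadrature:
  (1·δF/F)² = (1×0.0899)² = 0.00808;  (-1·δA/A)² = (-1×0.0554)² = 0.00307
δP/P = √(0.0112) = 0.106
P = 26400 Pa, so δP = 0.106 × 26400 = 2790 Pa.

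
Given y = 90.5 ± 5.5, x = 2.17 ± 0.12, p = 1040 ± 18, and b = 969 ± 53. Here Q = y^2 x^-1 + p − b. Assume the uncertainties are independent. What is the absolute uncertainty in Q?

507

Let w = y^2·x^-1 = 3770. δw/w = √((2·δy/y)² + (-1·δx/x)²) = √(0.0148 + 0.00306) = 0.134, so δw = 504.
Q = w + p − b: δQ = √(δw² + δp² + δb²) = √(2.54e+05 + 324 + 2810) = 507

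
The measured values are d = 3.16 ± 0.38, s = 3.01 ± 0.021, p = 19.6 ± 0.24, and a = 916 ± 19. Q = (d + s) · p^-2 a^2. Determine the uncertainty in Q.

Let u = d + s = 6.17. δu = √(δd² + δs²) = √(0.144 + 0.000441) = 0.381, so δu/u = 0.0617.
Q is then a monomial in u, p, a:
δQ/Q = √((δu/u)² + (-2·δp/p)² + (2·δa/a)²) = √(0.00380 + 0.000600 + 0.00172) = 0.0783
Q = 13500, so δQ = 0.0783 × 13500 = 1050.

1050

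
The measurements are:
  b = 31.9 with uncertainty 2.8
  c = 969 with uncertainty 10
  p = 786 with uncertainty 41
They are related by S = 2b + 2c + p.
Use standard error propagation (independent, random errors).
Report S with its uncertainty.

2790 ± 46.0

Each term contributes (cᵢ δxᵢ)² to (δS)²:
  (2·δb)² = 31.4;  (2·δc)² = 400;  (δp)² = 1680
δS = √(2110) = 46.0
S = 2790.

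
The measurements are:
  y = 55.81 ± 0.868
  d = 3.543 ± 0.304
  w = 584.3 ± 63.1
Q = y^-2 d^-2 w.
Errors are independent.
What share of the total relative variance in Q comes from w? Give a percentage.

(δQ/Q)² = (-2·δy/y)² + (-2·δd/d)² + (1·δw/w)²
  y term: (-2×0.0156)² = 0.000968
  d term: (-2×0.0858)² = 0.0294
  w term: (1×0.108)² = 0.0117
Total = 0.0421. Share from w = 0.0117/0.0421 = 0.277.

27.7%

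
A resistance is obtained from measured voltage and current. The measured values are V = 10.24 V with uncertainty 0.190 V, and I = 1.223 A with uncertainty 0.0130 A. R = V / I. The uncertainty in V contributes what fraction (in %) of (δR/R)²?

(δR/R)² = (1·δV/V)² + (-1·δI/I)²
  V term: (1×0.0186)² = 0.000344
  I term: (-1×0.0106)² = 0.000113
Total = 0.000457. Share from V = 0.000344/0.000457 = 0.753.

75.3%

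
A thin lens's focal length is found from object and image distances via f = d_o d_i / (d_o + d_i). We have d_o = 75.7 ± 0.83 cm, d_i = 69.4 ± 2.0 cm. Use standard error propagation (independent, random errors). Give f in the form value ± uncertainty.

∂f/∂d_o = (d_i/(d_o+d_i))² = 0.229;  ∂f/∂d_i = (d_o/(d_o+d_i))² = 0.272
δf = √((∂f/∂d_o · δd_o)² + (∂f/∂d_i · δd_i)²) = √(0.0361 + 0.296) = 0.577 cm
f = 36.2 cm.

36.2 ± 0.577 cm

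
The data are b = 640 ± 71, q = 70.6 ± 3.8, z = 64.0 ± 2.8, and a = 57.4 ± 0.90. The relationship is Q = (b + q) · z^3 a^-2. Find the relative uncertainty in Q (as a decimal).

Let u = b + q = 711. δu = √(δb² + δq²) = √(5040 + 14.4) = 71.1, so δu/u = 0.100.
Q is then a monomial in u, z, a:
δQ/Q = √((δu/u)² + (3·δz/z)² + (-2·δa/a)²) = √(0.0100 + 0.0172 + 0.000983) = 0.168

0.168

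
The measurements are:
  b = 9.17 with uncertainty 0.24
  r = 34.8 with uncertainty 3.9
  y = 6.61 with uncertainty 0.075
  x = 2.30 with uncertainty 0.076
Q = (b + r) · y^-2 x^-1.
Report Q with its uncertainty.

0.438 ± 0.0427

Let u = b + r = 44.0. δu = √(δb² + δr²) = √(0.0576 + 15.2) = 3.91, so δu/u = 0.0889.
Q is then a monomial in u, y, x:
δQ/Q = √((δu/u)² + (-2·δy/y)² + (-1·δx/x)²) = √(0.00790 + 0.000515 + 0.00109) = 0.0975
Q = 0.438, so δQ = 0.0975 × 0.438 = 0.0427.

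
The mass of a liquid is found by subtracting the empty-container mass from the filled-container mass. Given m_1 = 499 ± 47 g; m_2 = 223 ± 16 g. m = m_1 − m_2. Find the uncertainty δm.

49.6 g

m is a linear combination, so absolute uncertainties add in quadrature:
  (δm_1)² = 2210;  (δm_2)² = 256
δm = √(2460) = 49.6 g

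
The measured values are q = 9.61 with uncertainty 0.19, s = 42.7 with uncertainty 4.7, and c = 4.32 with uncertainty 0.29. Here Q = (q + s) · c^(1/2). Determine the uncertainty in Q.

Let u = q + s = 52.3. δu = √(δq² + δs²) = √(0.0361 + 22.1) = 4.70, so δu/u = 0.0899.
Q is then a monomial in u, c:
δQ/Q = √((δu/u)² + (½·δc/c)²) = √(0.00809 + 0.00113) = 0.0960
Q = 109, so δQ = 0.0960 × 109 = 10.4.

10.4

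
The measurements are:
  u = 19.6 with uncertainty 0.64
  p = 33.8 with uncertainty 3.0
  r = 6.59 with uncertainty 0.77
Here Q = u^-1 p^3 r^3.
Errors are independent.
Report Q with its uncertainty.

(5.64 ± 2.49) × 10^5

Relative error in a monomial: (δQ/Q)² = Σ (nᵢ · δxᵢ/xᵢ)².
  (-1·δu/u)² = (-1×0.0327)² = 0.00107;  (3·δp/p)² = (3×0.0888)² = 0.0709;  (3·δr/r)² = (3×0.117)² = 0.123
δQ/Q = √(0.195) = 0.441
Q = 5.64e+05, so δQ = 0.441 × 5.64e+05 = 2.49e+05.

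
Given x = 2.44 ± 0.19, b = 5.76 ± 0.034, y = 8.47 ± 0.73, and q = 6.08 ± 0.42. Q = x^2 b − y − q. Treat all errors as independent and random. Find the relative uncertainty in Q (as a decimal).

0.274

Let p = x^2·b = 34.3. δp/p = √((2·δx/x)² + (1·δb/b)²) = √(0.0243 + 3.48e-05) = 0.156, so δp = 5.34.
Q = p − y − q: δQ = √(δp² + δy² + δq²) = √(28.6 + 0.533 + 0.176) = 5.41
Q = 19.7, so δQ/Q = 5.41/19.7 = 0.274.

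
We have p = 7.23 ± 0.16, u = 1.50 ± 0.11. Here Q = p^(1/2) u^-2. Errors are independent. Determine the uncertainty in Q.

0.176

Relative error in a monomial: (δQ/Q)² = Σ (nᵢ · δxᵢ/xᵢ)².
  (½·δp/p)² = (0.5×0.0221)² = 0.000122;  (-2·δu/u)² = (-2×0.0733)² = 0.0215
δQ/Q = √(0.0216) = 0.147
Q = 1.20, so δQ = 0.147 × 1.20 = 0.176.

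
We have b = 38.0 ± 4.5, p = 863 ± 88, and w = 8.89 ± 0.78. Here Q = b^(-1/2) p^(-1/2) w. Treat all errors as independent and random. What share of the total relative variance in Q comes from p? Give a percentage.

(δQ/Q)² = (−½·δb/b)² + (−½·δp/p)² + (1·δw/w)²
  b term: (-0.5×0.118)² = 0.00351
  p term: (-0.5×0.102)² = 0.00260
  w term: (1×0.0877)² = 0.00770
Total = 0.0138. Share from p = 0.00260/0.0138 = 0.188.

18.8%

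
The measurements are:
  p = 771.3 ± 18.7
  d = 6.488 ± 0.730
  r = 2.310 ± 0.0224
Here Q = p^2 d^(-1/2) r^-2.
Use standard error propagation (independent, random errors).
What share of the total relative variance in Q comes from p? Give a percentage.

(δQ/Q)² = (2·δp/p)² + (−½·δd/d)² + (-2·δr/r)²
  p term: (2×0.0242)² = 0.00235
  d term: (-0.5×0.113)² = 0.00316
  r term: (-2×0.00970)² = 0.000376
Total = 0.00589. Share from p = 0.00235/0.00589 = 0.399.

39.9%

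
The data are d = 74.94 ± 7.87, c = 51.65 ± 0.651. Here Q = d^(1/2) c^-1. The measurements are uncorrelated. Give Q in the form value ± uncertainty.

0.1676 ± 0.00905

Products/powers → add relative errors in quadrature, weighted by exponent:
  (½·δd/d)² = (0.5×0.105)² = 0.00276;  (-1·δc/c)² = (-1×0.0126)² = 0.000159
δQ/Q = √(0.00292) = 0.0540
Q = 0.1676, so δQ = 0.0540 × 0.1676 = 0.00905.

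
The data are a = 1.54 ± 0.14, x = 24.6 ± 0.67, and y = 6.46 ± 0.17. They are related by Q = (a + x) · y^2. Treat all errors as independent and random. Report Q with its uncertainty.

1090 ± 64.1

Let u = a + x = 26.1. δu = √(δa² + δx²) = √(0.0196 + 0.449) = 0.684, so δu/u = 0.0262.
Q is then a monomial in u, y:
δQ/Q = √((δu/u)² + (2·δy/y)²) = √(0.000686 + 0.00277) = 0.0588
Q = 1090, so δQ = 0.0588 × 1090 = 64.1.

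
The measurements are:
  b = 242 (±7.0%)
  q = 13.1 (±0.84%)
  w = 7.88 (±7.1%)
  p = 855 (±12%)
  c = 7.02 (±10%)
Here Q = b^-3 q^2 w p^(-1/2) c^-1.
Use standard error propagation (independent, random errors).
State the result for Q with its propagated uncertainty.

Products/powers → add relative errors in quadrature, weighted by exponent:
  (-3·δb/b)² = (-3×0.0700)² = 0.0441;  (2·δq/q)² = (2×0.00840)² = 0.000282;  (1·δw/w)² = (1×0.0710)² = 0.00504;  (−½·δp/p)² = (-0.5×0.120)² = 0.00360;  (-1·δc/c)² = (-1×0.100)² = 0.0100
δQ/Q = √(0.0630) = 0.251
Q = 4.65e-07, so δQ = 0.251 × 4.65e-07 = 1.17e-07.

(4.65 ± 1.17) × 10^-7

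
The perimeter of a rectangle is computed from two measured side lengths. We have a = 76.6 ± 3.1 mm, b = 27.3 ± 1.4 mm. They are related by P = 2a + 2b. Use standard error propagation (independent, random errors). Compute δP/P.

0.0327

Sums and differences: (δP)² = Σ (cᵢ δxᵢ)².
  (2·δa)² = 38.4;  (2·δb)² = 7.84
δP = √(46.3) = 6.80 mm
P = 208 mm, so δP/P = 6.80/208 = 0.0327.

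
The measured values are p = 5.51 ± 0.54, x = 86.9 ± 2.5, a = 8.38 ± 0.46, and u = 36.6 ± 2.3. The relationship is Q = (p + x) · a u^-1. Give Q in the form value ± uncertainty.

Let w = p + x = 92.4. δw = √(δp² + δx²) = √(0.292 + 6.25) = 2.56, so δw/w = 0.0277.
Q is then a monomial in w, a, u:
δQ/Q = √((δw/w)² + (1·δa/a)² + (-1·δu/u)²) = √(0.000766 + 0.00301 + 0.00395) = 0.0879
Q = 21.2, so δQ = 0.0879 × 21.2 = 1.86.

21.2 ± 1.86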